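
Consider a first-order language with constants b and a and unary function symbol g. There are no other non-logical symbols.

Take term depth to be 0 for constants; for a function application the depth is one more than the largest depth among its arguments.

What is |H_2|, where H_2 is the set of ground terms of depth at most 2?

Let N_k count ground terms of depth at most k. Each non-constant term of depth ≤ k is some function symbol applied to depth-≤(k−1) arguments, giving N_k = 2 + N_{k-1}.
N_0 = 2
N_1 = 2 + 2 = 4
N_2 = 2 + 4 = 6
Explicitly: b, a, g(b), g(a), g(g(b)), g(g(a)).

6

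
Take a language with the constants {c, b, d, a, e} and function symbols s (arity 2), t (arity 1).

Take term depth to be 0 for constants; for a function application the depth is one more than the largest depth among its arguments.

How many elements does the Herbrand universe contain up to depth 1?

Count level by level. With function symbols s/2, t/1, the terms of depth ≤ k are the 5 constants together with each function applied to depth-≤(k−1) tuples, so N_k = 5 + N_{k-1}^2 + N_{k-1}.
N_0 = 5
N_1 = 5 + 5^2 + 5 = 35

35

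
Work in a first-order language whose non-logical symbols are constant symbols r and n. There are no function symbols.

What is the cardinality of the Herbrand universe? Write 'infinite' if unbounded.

There are no function symbols, so every ground term is one of the 2 constants.
The Herbrand universe is {r, n}, which is finite with 2 elements.

2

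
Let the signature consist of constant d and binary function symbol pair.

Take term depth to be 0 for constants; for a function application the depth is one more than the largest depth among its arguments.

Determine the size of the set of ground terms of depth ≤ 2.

5

If N_k denotes the number of depth-≤k ground terms, the 1 constant gives N_0 = 1, and each function symbol of arity r contributes N_{k-1}^r new terms at level k: N_k = 1 + N_{k-1}^2.
N_0 = 1
N_1 = 1 + 1^2 = 2
N_2 = 1 + 2^2 = 5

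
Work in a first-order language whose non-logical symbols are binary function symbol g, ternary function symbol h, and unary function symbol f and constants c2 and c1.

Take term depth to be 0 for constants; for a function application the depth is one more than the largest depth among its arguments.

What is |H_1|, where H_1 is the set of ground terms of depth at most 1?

16

Let N_k = |{terms of depth ≤ k}|. Then N_0 = 2 and N_k = 2 + N_{k-1}^2 + N_{k-1}^3 + N_{k-1} for k ≥ 1 (one summand per function symbol, arity giving the exponent).
N_0 = 2
N_1 = 2 + 2^2 + 2^3 + 2 = 16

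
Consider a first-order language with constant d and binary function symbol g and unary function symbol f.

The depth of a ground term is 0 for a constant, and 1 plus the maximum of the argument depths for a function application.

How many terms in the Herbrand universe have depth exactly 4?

33490

Count level by level. With function symbols g/2, f/1, the terms of depth ≤ k are the 1 constant together with each function applied to depth-≤(k−1) tuples, so N_k = 1 + N_{k-1}^2 + N_{k-1}.
N_0 = 1
N_1 = 1 + 1^2 + 1 = 3
N_2 = 1 + 3^2 + 3 = 13
N_3 = 1 + 13^2 + 13 = 183
N_4 = 1 + 183^2 + 183 = 33673
Terms of depth exactly 4: N_4 − N_3 = 33673 − 183 = 33490.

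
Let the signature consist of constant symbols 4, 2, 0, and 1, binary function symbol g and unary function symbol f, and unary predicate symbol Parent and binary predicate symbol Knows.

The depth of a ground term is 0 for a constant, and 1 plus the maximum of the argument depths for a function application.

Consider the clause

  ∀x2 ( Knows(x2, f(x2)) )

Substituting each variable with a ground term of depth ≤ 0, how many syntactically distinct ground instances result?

4

Ground terms of depth ≤ 0:
  Let N_k count ground terms of depth at most k. Each non-constant term of depth ≤ k is some function symbol applied to depth-≤(k−1) arguments, giving N_k = 4 + N_{k-1}^2 + N_{k-1}.
  N_0 = 4
So there are 4 ground terms available for substitution.
The body mentions the single quantified variable x2; since ground terms form a free algebra, no two substitutions collapse to the same formula.
Number of ground instances = 4.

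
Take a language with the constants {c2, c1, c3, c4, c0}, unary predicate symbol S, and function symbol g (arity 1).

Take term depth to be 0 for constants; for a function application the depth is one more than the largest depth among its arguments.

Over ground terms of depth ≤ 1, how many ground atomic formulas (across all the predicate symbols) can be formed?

First count ground terms of depth ≤ 1.
Let N_k = |{terms of depth ≤ k}|. Then N_0 = 5 and N_k = 5 + N_{k-1} for k ≥ 1 (one summand per function symbol, arity giving the exponent).
N_0 = 5
N_1 = 5 + 5 = 10
Explicitly: c2, c1, c3, c4, c0, g(c2), g(c1), g(c3), g(c4), g(c0).
So |H| = 10.
Each predicate of arity r yields |H|^r ground atoms (one per choice of an r-tuple from H):
  S: 10
Total ground atoms: 10.

10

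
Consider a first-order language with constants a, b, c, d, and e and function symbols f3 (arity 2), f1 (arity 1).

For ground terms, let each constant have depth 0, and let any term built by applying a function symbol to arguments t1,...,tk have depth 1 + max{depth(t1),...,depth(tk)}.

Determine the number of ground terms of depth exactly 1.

Write N_k for the number of ground terms of depth ≤ k. A term of depth ≤ k is either a constant or a function symbol applied to arguments of depth ≤ k−1, so N_k = 5 + N_{k-1}^2 + N_{k-1}.
N_0 = 5
N_1 = 5 + 5^2 + 5 = 35
Terms of depth exactly 1: N_1 − N_0 = 35 − 5 = 30.

30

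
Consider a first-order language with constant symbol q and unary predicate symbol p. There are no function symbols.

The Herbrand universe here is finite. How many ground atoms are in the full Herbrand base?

1

With no function symbols, the Herbrand universe is just the 1 constant.
Ground atoms per predicate: p: 1.
Herbrand base size = 1 = 1.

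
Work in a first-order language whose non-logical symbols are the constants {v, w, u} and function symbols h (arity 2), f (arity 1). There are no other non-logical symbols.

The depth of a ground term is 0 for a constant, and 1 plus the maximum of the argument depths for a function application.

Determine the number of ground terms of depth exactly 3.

59052

Let N_k = |{terms of depth ≤ k}|. Then N_0 = 3 and N_k = 3 + N_{k-1}^2 + N_{k-1} for k ≥ 1 (one summand per function symbol, arity giving the exponent).
N_0 = 3
N_1 = 3 + 3^2 + 3 = 15
N_2 = 3 + 15^2 + 15 = 243
N_3 = 3 + 243^2 + 243 = 59295
Terms of depth exactly 3: N_3 − N_2 = 59295 − 243 = 59052.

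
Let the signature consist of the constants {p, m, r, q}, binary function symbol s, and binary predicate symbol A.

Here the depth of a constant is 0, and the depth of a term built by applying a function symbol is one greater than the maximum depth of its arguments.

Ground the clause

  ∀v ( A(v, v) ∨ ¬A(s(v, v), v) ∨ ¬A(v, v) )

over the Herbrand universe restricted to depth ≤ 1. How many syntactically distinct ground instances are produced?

20

Ground terms of depth ≤ 1:
  Write N_k for the number of ground terms of depth ≤ k. A term of depth ≤ k is either a constant or a function symbol applied to arguments of depth ≤ k−1, so N_k = 4 + N_{k-1}^2.
  N_0 = 4
  N_1 = 4 + 4^2 = 20
So there are 20 ground terms available for substitution.
The clause has 1 distinct variable (v), which appears in the body. In the free term algebra distinct substitutions yield syntactically distinct ground instances.
Number of ground instances = 20.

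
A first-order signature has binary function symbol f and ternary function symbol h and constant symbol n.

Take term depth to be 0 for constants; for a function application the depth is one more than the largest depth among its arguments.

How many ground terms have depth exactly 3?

51986

Let N_k count ground terms of depth at most k. Each non-constant term of depth ≤ k is some function symbol applied to depth-≤(k−1) arguments, giving N_k = 1 + N_{k-1}^2 + N_{k-1}^3.
N_0 = 1
N_1 = 1 + 1^2 + 1^3 = 3
N_2 = 1 + 3^2 + 3^3 = 37
N_3 = 1 + 37^2 + 37^3 = 52023
Terms of depth exactly 3: N_3 − N_2 = 52023 − 37 = 51986.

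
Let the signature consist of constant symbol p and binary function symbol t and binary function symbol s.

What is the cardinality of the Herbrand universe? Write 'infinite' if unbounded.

infinite

The signature has at least one function symbol (t, arity 2) and at least one constant (p).
Iterating t gives infinitely many distinct ground terms: p, t(p, p), t(t(p, p), t(p, p)), ...
So the Herbrand universe is infinite.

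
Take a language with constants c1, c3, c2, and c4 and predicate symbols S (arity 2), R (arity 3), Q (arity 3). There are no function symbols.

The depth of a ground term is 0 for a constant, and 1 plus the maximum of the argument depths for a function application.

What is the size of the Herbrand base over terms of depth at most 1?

First count ground terms of depth ≤ 1.
With no function symbols every ground term is a constant, so there are exactly 4 ground terms at every depth bound.
N_0 = 4
N_1 = 4
So |H| = 4.
Ground atoms are formed by filling each argument slot of a predicate with a term from H, so an r-ary predicate gives |H|^r atoms:
  S: 4^2 = 16;  R: 4^3 = 64;  Q: 4^3 = 64
Total ground atoms: 16 + 64 + 64 = 144.

144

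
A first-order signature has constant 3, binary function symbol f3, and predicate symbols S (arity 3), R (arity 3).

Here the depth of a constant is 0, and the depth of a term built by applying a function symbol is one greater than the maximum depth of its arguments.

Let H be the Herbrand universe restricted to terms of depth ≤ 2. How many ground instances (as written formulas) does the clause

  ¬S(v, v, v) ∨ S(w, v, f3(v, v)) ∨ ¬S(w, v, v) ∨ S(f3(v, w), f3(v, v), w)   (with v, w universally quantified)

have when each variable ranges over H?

25

Ground terms of depth ≤ 2:
  Let N_k count ground terms of depth at most k. Each non-constant term of depth ≤ k is some function symbol applied to depth-≤(k−1) arguments, giving N_k = 1 + N_{k-1}^2.
  N_0 = 1
  N_1 = 1 + 1^2 = 2
  N_2 = 1 + 2^2 = 5
So there are 5 ground terms available for substitution.
The body mentions every one of the 2 quantified variables; since ground terms form a free algebra, no two substitutions collapse to the same formula.
Number of ground instances = 5^2 = 25.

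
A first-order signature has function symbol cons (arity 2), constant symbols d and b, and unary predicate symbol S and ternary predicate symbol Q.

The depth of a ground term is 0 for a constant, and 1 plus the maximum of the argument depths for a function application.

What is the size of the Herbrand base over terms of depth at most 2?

First count ground terms of depth ≤ 2.
If N_k denotes the number of depth-≤k ground terms, the 2 constants give N_0 = 2, and each function symbol of arity r contributes N_{k-1}^r new terms at level k: N_k = 2 + N_{k-1}^2.
N_0 = 2
N_1 = 2 + 2^2 = 6
N_2 = 2 + 6^2 = 38
So |H| = 38.
For each predicate symbol, the number of ground atoms is |H| raised to its arity; summing:
  S: 38;  Q: 38^3 = 54872
Total ground atoms: 38 + 54872 = 54910.

54910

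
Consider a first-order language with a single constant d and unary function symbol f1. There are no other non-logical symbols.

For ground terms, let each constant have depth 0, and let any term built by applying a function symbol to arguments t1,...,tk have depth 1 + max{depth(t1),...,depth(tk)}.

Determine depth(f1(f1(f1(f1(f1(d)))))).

5

depth(f1(d)) = 1 + depth(d) = 1 + 0 = 1
depth(f1(f1(d))) = 1 + depth(f1(d)) = 1 + 1 = 2
depth(f1(f1(f1(d)))) = 1 + depth(f1(f1(d))) = 1 + 2 = 3
depth(f1(f1(f1(f1(d))))) = 1 + depth(f1(f1(f1(d)))) = 1 + 3 = 4
depth(f1(f1(f1(f1(f1(d)))))) = 1 + depth(f1(f1(f1(f1(d))))) = 1 + 4 = 5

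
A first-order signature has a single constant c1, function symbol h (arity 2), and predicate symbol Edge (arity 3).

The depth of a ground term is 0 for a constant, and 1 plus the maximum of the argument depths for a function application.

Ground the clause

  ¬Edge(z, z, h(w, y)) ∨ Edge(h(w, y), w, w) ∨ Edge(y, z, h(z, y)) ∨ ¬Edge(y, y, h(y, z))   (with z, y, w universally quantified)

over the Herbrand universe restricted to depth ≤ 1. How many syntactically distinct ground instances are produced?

Ground terms of depth ≤ 1:
  Let N_k = |{terms of depth ≤ k}|. Then N_0 = 1 and N_k = 1 + N_{k-1}^2 for k ≥ 1 (one summand per function symbol, arity giving the exponent).
  N_0 = 1
  N_1 = 1 + 1^2 = 2
So there are 2 ground terms available for substitution.
There are 3 variables to instantiate (z, y, w), each occurring in at least one literal, so different choices give different ground instances.
Number of ground instances = 2^3 = 8.

8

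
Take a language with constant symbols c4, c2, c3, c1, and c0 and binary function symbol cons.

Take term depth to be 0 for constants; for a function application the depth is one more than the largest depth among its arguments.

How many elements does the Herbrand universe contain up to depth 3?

Let N_k = |{terms of depth ≤ k}|. Then N_0 = 5 and N_k = 5 + N_{k-1}^2 for k ≥ 1 (one summand per function symbol, arity giving the exponent).
N_0 = 5
N_1 = 5 + 5^2 = 30
N_2 = 5 + 30^2 = 905
N_3 = 5 + 905^2 = 819030

819030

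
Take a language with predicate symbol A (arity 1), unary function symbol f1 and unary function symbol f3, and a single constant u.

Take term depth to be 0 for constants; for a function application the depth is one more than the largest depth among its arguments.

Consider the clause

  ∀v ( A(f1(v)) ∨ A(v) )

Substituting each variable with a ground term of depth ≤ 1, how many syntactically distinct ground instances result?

3

Ground terms of depth ≤ 1:
  Let N_k = |{terms of depth ≤ k}|. Then N_0 = 1 and N_k = 1 + N_{k-1} + N_{k-1} for k ≥ 1 (one summand per function symbol, arity giving the exponent).
  N_0 = 1
  N_1 = 1 + 1 + 1 = 3
So there are 3 ground terms available for substitution.
There is 1 variable to instantiate (v),  occurring in at least one literal, so different choices give different ground instances.
Number of ground instances = 3.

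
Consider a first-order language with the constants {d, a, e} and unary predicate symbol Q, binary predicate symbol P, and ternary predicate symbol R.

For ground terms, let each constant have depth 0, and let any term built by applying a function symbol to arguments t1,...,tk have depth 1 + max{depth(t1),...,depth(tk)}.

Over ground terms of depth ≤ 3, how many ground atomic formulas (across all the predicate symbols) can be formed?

39

First count ground terms of depth ≤ 3.
With no function symbols every ground term is a constant, so there are exactly 3 ground terms at every depth bound.
N_0 = 3
N_1 = 3
N_2 = 3
N_3 = 3
Explicitly: d, a, e.
So |H| = 3.
A ground atom is a predicate applied to a tuple of terms from H, so the count is the sum over predicates of |H|^arity:
  Q: 3;  P: 3^2 = 9;  R: 3^3 = 27
Total ground atoms: 3 + 9 + 27 = 39.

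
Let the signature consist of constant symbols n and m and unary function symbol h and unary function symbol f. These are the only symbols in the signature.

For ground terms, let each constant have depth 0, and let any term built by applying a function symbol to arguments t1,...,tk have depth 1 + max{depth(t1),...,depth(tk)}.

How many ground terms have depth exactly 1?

Let N_k = |{terms of depth ≤ k}|. Then N_0 = 2 and N_k = 2 + N_{k-1} + N_{k-1} for k ≥ 1 (one summand per function symbol, arity giving the exponent).
N_0 = 2
N_1 = 2 + 2 + 2 = 6
Terms of depth exactly 1: N_1 − N_0 = 6 − 2 = 4.

4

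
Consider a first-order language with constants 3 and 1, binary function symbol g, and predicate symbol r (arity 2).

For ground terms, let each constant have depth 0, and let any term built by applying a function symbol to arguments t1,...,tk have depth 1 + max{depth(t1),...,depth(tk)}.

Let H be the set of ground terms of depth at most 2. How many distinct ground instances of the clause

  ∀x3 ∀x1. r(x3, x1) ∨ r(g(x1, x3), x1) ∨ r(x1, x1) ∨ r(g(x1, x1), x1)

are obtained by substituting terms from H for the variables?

1444

Ground terms of depth ≤ 2:
  Count level by level. With function symbols g/2, the terms of depth ≤ k are the 2 constants together with each function applied to depth-≤(k−1) tuples, so N_k = 2 + N_{k-1}^2.
  N_0 = 2
  N_1 = 2 + 2^2 = 6
  N_2 = 2 + 6^2 = 38
So there are 38 ground terms available for substitution.
The body mentions every one of the 2 quantified variables; since ground terms form a free algebra, no two substitutions collapse to the same formula.
Number of ground instances = 38^2 = 1444.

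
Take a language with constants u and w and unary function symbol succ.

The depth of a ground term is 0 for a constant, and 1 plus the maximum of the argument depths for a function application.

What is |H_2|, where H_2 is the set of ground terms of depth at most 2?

6

If N_k denotes the number of depth-≤k ground terms, the 2 constants give N_0 = 2, and each function symbol of arity r contributes N_{k-1}^r new terms at level k: N_k = 2 + N_{k-1}.
N_0 = 2
N_1 = 2 + 2 = 4
N_2 = 2 + 4 = 6
Explicitly: u, w, succ(u), succ(w), succ(succ(u)), succ(succ(w)).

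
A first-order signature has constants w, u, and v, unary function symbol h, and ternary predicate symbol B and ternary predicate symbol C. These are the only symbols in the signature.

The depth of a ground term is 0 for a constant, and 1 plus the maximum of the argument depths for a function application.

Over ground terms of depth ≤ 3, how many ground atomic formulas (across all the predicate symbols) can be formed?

3456

First count ground terms of depth ≤ 3.
If N_k denotes the number of depth-≤k ground terms, the 3 constants give N_0 = 3, and each function symbol of arity r contributes N_{k-1}^r new terms at level k: N_k = 3 + N_{k-1}.
N_0 = 3
N_1 = 3 + 3 = 6
N_2 = 3 + 6 = 9
N_3 = 3 + 9 = 12
So |H| = 12.
Each predicate of arity r yields |H|^r ground atoms (one per choice of an r-tuple from H):
  B: 12^3 = 1728;  C: 12^3 = 1728
Total ground atoms: 1728 + 1728 = 3456.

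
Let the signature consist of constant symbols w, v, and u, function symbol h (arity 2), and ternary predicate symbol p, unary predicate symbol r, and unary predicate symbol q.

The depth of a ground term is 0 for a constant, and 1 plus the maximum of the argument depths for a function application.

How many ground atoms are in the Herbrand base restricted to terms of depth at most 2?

First count ground terms of depth ≤ 2.
If N_k denotes the number of depth-≤k ground terms, the 3 constants give N_0 = 3, and each function symbol of arity r contributes N_{k-1}^r new terms at level k: N_k = 3 + N_{k-1}^2.
N_0 = 3
N_1 = 3 + 3^2 = 12
N_2 = 3 + 12^2 = 147
So |H| = 147.
A ground atom is a predicate applied to a tuple of terms from H, so the count is the sum over predicates of |H|^arity:
  p: 147^3 = 3176523;  r: 147;  q: 147
Total ground atoms: 3176523 + 147 + 147 = 3176817.

3176817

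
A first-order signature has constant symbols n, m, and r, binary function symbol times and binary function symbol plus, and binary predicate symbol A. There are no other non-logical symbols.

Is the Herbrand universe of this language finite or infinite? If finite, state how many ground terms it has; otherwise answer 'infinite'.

infinite

The signature has at least one function symbol (times, arity 2) and at least one constant (n).
Iterating times gives infinitely many distinct ground terms: n, times(n, n), times(times(n, n), times(n, n)), ...
So the Herbrand universe is infinite.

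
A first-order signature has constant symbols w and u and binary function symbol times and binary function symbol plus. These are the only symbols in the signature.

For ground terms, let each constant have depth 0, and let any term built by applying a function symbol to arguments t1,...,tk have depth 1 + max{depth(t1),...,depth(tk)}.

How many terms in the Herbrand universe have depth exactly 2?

Let N_k = |{terms of depth ≤ k}|. Then N_0 = 2 and N_k = 2 + N_{k-1}^2 + N_{k-1}^2 for k ≥ 1 (one summand per function symbol, arity giving the exponent).
N_0 = 2
N_1 = 2 + 2^2 + 2^2 = 10
N_2 = 2 + 10^2 + 10^2 = 202
Terms of depth exactly 2: N_2 − N_1 = 202 − 10 = 192.

192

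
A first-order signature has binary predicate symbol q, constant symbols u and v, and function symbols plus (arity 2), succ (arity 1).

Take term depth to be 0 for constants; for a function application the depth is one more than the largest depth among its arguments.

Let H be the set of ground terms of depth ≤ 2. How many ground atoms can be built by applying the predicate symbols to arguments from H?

5476

First count ground terms of depth ≤ 2.
Count level by level. With function symbols plus/2, succ/1, the terms of depth ≤ k are the 2 constants together with each function applied to depth-≤(k−1) tuples, so N_k = 2 + N_{k-1}^2 + N_{k-1}.
N_0 = 2
N_1 = 2 + 2^2 + 2 = 8
N_2 = 2 + 8^2 + 8 = 74
So |H| = 74.
A ground atom is a predicate applied to a tuple of terms from H, so the count is the sum over predicates of |H|^arity:
  q: 74^2 = 5476
Total ground atoms: 5476.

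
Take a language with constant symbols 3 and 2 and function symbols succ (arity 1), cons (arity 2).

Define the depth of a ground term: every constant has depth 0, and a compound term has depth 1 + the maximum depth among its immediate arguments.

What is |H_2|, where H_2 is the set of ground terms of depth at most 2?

74

Let N_k count ground terms of depth at most k. Each non-constant term of depth ≤ k is some function symbol applied to depth-≤(k−1) arguments, giving N_k = 2 + N_{k-1} + N_{k-1}^2.
N_0 = 2
N_1 = 2 + 2 + 2^2 = 8
N_2 = 2 + 8 + 8^2 = 74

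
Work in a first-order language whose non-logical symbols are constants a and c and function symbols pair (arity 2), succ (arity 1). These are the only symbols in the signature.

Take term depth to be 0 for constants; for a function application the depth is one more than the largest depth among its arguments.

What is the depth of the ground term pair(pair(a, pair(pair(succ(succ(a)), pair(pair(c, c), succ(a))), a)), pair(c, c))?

6

depth(succ(a)) = 1 + depth(a) = 1 + 0 = 1
depth(succ(succ(a))) = 1 + depth(succ(a)) = 1 + 1 = 2
depth(pair(c, c)) = 1 + max(0, 0) = 1
depth(pair(pair(c, c), succ(a))) = 1 + max(1, 1) = 2
depth(pair(succ(succ(a)), pair(pair(c, c), succ(a)))) = 1 + max(2, 2) = 3
depth(pair(pair(succ(succ(a)), pair(pair(c, c), succ(a))), a)) = 1 + max(3, 0) = 4
depth(pair(a, pair(pair(succ(succ(a)), pair(pair(c, c), succ(a))), a))) = 1 + max(0, 4) = 5
depth(pair(pair(a, pair(pair(succ(succ(a)), pair(pair(c, c), succ(a))), a)), pair(c, c))) = 1 + max(5, 1) = 6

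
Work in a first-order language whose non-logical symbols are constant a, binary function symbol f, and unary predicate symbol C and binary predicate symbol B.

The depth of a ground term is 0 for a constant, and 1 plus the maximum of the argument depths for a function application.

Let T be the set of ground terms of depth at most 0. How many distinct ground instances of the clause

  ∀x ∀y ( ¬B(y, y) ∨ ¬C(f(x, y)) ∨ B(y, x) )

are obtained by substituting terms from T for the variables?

1

Ground terms of depth ≤ 0:
  If N_k denotes the number of depth-≤k ground terms, the 1 constant gives N_0 = 1, and each function symbol of arity r contributes N_{k-1}^r new terms at level k: N_k = 1 + N_{k-1}^2.
  N_0 = 1
So there is exactly 1 ground term available for substitution.
The body mentions every one of the 2 quantified variables; since ground terms form a free algebra, no two substitutions collapse to the same formula.
Number of ground instances = 1^2 = 1.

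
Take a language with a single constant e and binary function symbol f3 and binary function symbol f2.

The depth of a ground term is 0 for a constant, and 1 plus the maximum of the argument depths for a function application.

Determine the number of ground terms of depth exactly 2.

16

Write N_k for the number of ground terms of depth ≤ k. A term of depth ≤ k is either a constant or a function symbol applied to arguments of depth ≤ k−1, so N_k = 1 + N_{k-1}^2 + N_{k-1}^2.
N_0 = 1
N_1 = 1 + 1^2 + 1^2 = 3
N_2 = 1 + 3^2 + 3^2 = 19
Terms of depth exactly 2: N_2 − N_1 = 19 − 3 = 16.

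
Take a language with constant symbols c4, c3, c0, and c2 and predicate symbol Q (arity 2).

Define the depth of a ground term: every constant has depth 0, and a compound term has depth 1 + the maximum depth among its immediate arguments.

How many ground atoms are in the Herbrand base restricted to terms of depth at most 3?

16

First count ground terms of depth ≤ 3.
With no function symbols every ground term is a constant, so there are exactly 4 ground terms at every depth bound.
N_0 = 4
N_1 = 4
N_2 = 4
N_3 = 4
Explicitly: c4, c3, c0, c2.
So |H| = 4.
For each predicate symbol, the number of ground atoms is |H| raised to its arity; summing:
  Q: 4^2 = 16
Total ground atoms: 16.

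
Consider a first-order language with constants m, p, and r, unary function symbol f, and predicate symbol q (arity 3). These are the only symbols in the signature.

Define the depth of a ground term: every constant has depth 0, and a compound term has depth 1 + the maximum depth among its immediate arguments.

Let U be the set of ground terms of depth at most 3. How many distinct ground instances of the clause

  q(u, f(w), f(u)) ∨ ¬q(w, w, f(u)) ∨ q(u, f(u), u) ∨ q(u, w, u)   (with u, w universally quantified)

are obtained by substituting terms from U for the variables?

144

Ground terms of depth ≤ 3:
  Count level by level. With function symbols f/1, the terms of depth ≤ k are the 3 constants together with each function applied to depth-≤(k−1) tuples, so N_k = 3 + N_{k-1}.
  N_0 = 3
  N_1 = 3 + 3 = 6
  N_2 = 3 + 6 = 9
  N_3 = 3 + 9 = 12
So there are 12 ground terms available for substitution.
There are 2 variables to instantiate (u, w), each occurring in at least one literal, so different choices give different ground instances.
Number of ground instances = 12^2 = 144.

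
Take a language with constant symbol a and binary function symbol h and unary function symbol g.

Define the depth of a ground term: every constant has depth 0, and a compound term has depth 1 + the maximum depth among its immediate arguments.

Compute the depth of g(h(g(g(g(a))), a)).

depth(g(a)) = 1 + depth(a) = 1 + 0 = 1
depth(g(g(a))) = 1 + depth(g(a)) = 1 + 1 = 2
depth(g(g(g(a)))) = 1 + depth(g(g(a))) = 1 + 2 = 3
depth(h(g(g(g(a))), a)) = 1 + max(3, 0) = 4
depth(g(h(g(g(g(a))), a))) = 1 + depth(h(g(g(g(a))), a)) = 1 + 4 = 5

5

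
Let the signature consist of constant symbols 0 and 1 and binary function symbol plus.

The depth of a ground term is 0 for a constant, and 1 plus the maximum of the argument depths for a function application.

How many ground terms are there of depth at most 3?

Count level by level. With function symbols plus/2, the terms of depth ≤ k are the 2 constants together with each function applied to depth-≤(k−1) tuples, so N_k = 2 + N_{k-1}^2.
N_0 = 2
N_1 = 2 + 2^2 = 6
N_2 = 2 + 6^2 = 38
N_3 = 2 + 38^2 = 1446

1446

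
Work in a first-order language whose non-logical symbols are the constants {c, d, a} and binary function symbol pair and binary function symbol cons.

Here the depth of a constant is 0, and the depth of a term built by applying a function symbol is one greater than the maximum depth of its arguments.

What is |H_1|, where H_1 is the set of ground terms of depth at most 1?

21

Count level by level. With function symbols pair/2, cons/2, the terms of depth ≤ k are the 3 constants together with each function applied to depth-≤(k−1) tuples, so N_k = 3 + N_{k-1}^2 + N_{k-1}^2.
N_0 = 3
N_1 = 3 + 3^2 + 3^2 = 21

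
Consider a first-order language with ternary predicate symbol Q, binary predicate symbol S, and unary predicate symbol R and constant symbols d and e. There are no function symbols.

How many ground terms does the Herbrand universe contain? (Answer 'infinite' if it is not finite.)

There are no function symbols, so every ground term is one of the 2 constants.
The Herbrand universe is {d, e}, which is finite with 2 elements.

2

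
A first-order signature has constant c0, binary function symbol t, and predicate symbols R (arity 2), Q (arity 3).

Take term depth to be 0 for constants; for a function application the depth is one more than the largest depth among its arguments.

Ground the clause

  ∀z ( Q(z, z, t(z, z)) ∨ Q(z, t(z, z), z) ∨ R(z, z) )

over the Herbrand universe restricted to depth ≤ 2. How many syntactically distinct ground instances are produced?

Ground terms of depth ≤ 2:
  If N_k denotes the number of depth-≤k ground terms, the 1 constant gives N_0 = 1, and each function symbol of arity r contributes N_{k-1}^r new terms at level k: N_k = 1 + N_{k-1}^2.
  N_0 = 1
  N_1 = 1 + 1^2 = 2
  N_2 = 1 + 2^2 = 5
  Explicitly: c0, t(c0, c0), t(c0, t(c0, c0)), t(t(c0, c0), c0), t(t(c0, c0), t(c0, c0)).
So there are 5 ground terms available for substitution.
The clause has 1 distinct variable (z), which appears in the body. In the free term algebra distinct substitutions yield syntactically distinct ground instances.
Number of ground instances = 5.

5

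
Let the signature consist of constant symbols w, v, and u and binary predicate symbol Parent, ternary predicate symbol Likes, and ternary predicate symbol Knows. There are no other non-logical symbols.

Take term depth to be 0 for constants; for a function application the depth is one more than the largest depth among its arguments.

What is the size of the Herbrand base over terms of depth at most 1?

63

First count ground terms of depth ≤ 1.
With no function symbols every ground term is a constant, so there are exactly 3 ground terms at every depth bound.
N_0 = 3
N_1 = 3
So |H| = 3.
Ground atoms are formed by filling each argument slot of a predicate with a term from H, so an r-ary predicate gives |H|^r atoms:
  Parent: 3^2 = 9;  Likes: 3^3 = 27;  Knows: 3^3 = 27
Total ground atoms: 9 + 27 + 27 = 63.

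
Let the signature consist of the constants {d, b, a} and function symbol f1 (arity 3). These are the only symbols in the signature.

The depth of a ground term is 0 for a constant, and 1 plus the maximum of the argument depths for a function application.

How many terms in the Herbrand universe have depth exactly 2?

Write N_k for the number of ground terms of depth ≤ k. A term of depth ≤ k is either a constant or a function symbol applied to arguments of depth ≤ k−1, so N_k = 3 + N_{k-1}^3.
N_0 = 3
N_1 = 3 + 3^3 = 30
N_2 = 3 + 30^3 = 27003
Terms of depth exactly 2: N_2 − N_1 = 27003 − 30 = 26973.

26973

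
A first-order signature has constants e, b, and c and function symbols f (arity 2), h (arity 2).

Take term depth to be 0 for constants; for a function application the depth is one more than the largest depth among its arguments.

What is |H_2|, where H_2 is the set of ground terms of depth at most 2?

885

Let N_k = |{terms of depth ≤ k}|. Then N_0 = 3 and N_k = 3 + N_{k-1}^2 + N_{k-1}^2 for k ≥ 1 (one summand per function symbol, arity giving the exponent).
N_0 = 3
N_1 = 3 + 3^2 + 3^2 = 21
N_2 = 3 + 21^2 + 21^2 = 885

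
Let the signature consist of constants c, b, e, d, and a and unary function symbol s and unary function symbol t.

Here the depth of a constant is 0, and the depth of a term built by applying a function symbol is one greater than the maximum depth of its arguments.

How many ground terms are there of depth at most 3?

75

Write N_k for the number of ground terms of depth ≤ k. A term of depth ≤ k is either a constant or a function symbol applied to arguments of depth ≤ k−1, so N_k = 5 + N_{k-1} + N_{k-1}.
N_0 = 5
N_1 = 5 + 5 + 5 = 15
N_2 = 5 + 15 + 15 = 35
N_3 = 5 + 35 + 35 = 75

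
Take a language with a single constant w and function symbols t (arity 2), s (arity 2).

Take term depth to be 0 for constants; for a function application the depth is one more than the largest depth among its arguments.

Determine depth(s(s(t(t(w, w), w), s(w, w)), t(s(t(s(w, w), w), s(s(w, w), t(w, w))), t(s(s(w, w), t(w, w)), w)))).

depth(t(w, w)) = 1 + max(0, 0) = 1
depth(t(t(w, w), w)) = 1 + max(1, 0) = 2
depth(s(w, w)) = 1 + max(0, 0) = 1
depth(s(t(t(w, w), w), s(w, w))) = 1 + max(2, 1) = 3
depth(t(s(w, w), w)) = 1 + max(1, 0) = 2
depth(s(s(w, w), t(w, w))) = 1 + max(1, 1) = 2
depth(s(t(s(w, w), w), s(s(w, w), t(w, w)))) = 1 + max(2, 2) = 3
depth(t(s(s(w, w), t(w, w)), w)) = 1 + max(2, 0) = 3
depth(t(s(t(s(w, w), w), s(s(w, w), t(w, w))), t(s(s(w, w), t(w, w)), w))) = 1 + max(3, 3) = 4
depth(s(s(t(t(w, w), w), s(w, w)), t(s(t(s(w, w), w), s(s(w, w), t(w, w))), t(s(s(w, w), t(w, w)), w)))) = 1 + max(3, 4) = 5

5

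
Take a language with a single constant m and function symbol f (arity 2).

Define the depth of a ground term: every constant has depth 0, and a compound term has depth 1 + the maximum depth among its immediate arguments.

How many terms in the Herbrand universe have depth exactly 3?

Write N_k for the number of ground terms of depth ≤ k. A term of depth ≤ k is either a constant or a function symbol applied to arguments of depth ≤ k−1, so N_k = 1 + N_{k-1}^2.
N_0 = 1
N_1 = 1 + 1^2 = 2
N_2 = 1 + 2^2 = 5
N_3 = 1 + 5^2 = 26
Terms of depth exactly 3: N_3 − N_2 = 26 − 5 = 21.

21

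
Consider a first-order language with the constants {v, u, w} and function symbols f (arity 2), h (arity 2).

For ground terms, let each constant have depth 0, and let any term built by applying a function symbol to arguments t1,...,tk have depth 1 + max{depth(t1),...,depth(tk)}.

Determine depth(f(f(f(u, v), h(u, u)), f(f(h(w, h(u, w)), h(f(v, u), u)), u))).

depth(f(u, v)) = 1 + max(0, 0) = 1
depth(h(u, u)) = 1 + max(0, 0) = 1
depth(f(f(u, v), h(u, u))) = 1 + max(1, 1) = 2
depth(h(u, w)) = 1 + max(0, 0) = 1
depth(h(w, h(u, w))) = 1 + max(0, 1) = 2
depth(f(v, u)) = 1 + max(0, 0) = 1
depth(h(f(v, u), u)) = 1 + max(1, 0) = 2
depth(f(h(w, h(u, w)), h(f(v, u), u))) = 1 + max(2, 2) = 3
depth(f(f(h(w, h(u, w)), h(f(v, u), u)), u)) = 1 + max(3, 0) = 4
depth(f(f(f(u, v), h(u, u)), f(f(h(w, h(u, w)), h(f(v, u), u)), u))) = 1 + max(2, 4) = 5

5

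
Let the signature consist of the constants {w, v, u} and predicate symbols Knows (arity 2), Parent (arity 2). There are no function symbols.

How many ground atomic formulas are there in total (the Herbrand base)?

With no function symbols, the Herbrand universe is just the 3 constants.
Ground atoms per predicate: Knows: 3^2 = 9, Parent: 3^2 = 9.
Herbrand base size = 9 + 9 = 18.

18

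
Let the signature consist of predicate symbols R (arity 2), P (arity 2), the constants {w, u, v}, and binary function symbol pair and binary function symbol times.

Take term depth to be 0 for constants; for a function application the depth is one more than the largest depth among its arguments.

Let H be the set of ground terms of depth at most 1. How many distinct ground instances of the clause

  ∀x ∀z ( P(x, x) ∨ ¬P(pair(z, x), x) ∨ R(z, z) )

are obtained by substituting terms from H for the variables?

441

Ground terms of depth ≤ 1:
  If N_k denotes the number of depth-≤k ground terms, the 3 constants give N_0 = 3, and each function symbol of arity r contributes N_{k-1}^r new terms at level k: N_k = 3 + N_{k-1}^2 + N_{k-1}^2.
  N_0 = 3
  N_1 = 3 + 3^2 + 3^2 = 21
So there are 21 ground terms available for substitution.
The clause has 2 distinct variables (x, z), each appearing in the body. In the free term algebra distinct substitutions yield syntactically distinct ground instances.
Number of ground instances = 21^2 = 441.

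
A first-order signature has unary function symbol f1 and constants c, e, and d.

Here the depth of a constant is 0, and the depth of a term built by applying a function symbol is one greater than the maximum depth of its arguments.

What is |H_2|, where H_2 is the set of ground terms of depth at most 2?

Write N_k for the number of ground terms of depth ≤ k. A term of depth ≤ k is either a constant or a function symbol applied to arguments of depth ≤ k−1, so N_k = 3 + N_{k-1}.
N_0 = 3
N_1 = 3 + 3 = 6
N_2 = 3 + 6 = 9

9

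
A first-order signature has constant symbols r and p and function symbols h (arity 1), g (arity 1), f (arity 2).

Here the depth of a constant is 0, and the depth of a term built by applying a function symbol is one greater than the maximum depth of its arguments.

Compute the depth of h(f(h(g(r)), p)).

4

depth(g(r)) = 1 + depth(r) = 1 + 0 = 1
depth(h(g(r))) = 1 + depth(g(r)) = 1 + 1 = 2
depth(f(h(g(r)), p)) = 1 + max(2, 0) = 3
depth(h(f(h(g(r)), p))) = 1 + depth(f(h(g(r)), p)) = 1 + 3 = 4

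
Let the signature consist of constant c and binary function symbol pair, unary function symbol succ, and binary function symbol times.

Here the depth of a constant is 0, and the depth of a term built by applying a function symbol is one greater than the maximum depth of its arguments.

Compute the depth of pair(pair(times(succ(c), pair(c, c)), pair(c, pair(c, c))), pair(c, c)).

4

depth(succ(c)) = 1 + depth(c) = 1 + 0 = 1
depth(pair(c, c)) = 1 + max(0, 0) = 1
depth(times(succ(c), pair(c, c))) = 1 + max(1, 1) = 2
depth(pair(c, pair(c, c))) = 1 + max(0, 1) = 2
depth(pair(times(succ(c), pair(c, c)), pair(c, pair(c, c)))) = 1 + max(2, 2) = 3
depth(pair(pair(times(succ(c), pair(c, c)), pair(c, pair(c, c))), pair(c, c))) = 1 + max(3, 1) = 4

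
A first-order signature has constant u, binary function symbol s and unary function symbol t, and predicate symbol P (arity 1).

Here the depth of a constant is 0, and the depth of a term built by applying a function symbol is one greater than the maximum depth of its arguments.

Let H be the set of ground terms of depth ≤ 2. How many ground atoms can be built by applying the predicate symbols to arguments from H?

13

First count ground terms of depth ≤ 2.
Let N_k = |{terms of depth ≤ k}|. Then N_0 = 1 and N_k = 1 + N_{k-1}^2 + N_{k-1} for k ≥ 1 (one summand per function symbol, arity giving the exponent).
N_0 = 1
N_1 = 1 + 1^2 + 1 = 3
N_2 = 1 + 3^2 + 3 = 13
So |H| = 13.
For each predicate symbol, the number of ground atoms is |H| raised to its arity; summing:
  P: 13
Total ground atoms: 13.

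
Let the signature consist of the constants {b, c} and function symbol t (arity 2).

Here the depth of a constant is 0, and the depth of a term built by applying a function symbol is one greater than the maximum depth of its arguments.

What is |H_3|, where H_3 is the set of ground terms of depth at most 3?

1446

Write N_k for the number of ground terms of depth ≤ k. A term of depth ≤ k is either a constant or a function symbol applied to arguments of depth ≤ k−1, so N_k = 2 + N_{k-1}^2.
N_0 = 2
N_1 = 2 + 2^2 = 6
N_2 = 2 + 6^2 = 38
N_3 = 2 + 38^2 = 1446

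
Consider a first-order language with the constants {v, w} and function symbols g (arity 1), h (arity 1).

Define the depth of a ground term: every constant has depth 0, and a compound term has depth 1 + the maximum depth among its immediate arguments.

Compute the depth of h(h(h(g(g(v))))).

depth(g(v)) = 1 + depth(v) = 1 + 0 = 1
depth(g(g(v))) = 1 + depth(g(v)) = 1 + 1 = 2
depth(h(g(g(v)))) = 1 + depth(g(g(v))) = 1 + 2 = 3
depth(h(h(g(g(v))))) = 1 + depth(h(g(g(v)))) = 1 + 3 = 4
depth(h(h(h(g(g(v)))))) = 1 + depth(h(h(g(g(v))))) = 1 + 4 = 5

5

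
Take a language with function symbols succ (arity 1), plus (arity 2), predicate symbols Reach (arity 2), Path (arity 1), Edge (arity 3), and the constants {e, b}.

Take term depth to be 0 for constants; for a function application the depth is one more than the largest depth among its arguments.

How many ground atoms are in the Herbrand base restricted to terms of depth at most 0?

14

First count ground terms of depth ≤ 0.
Count level by level. With function symbols succ/1, plus/2, the terms of depth ≤ k are the 2 constants together with each function applied to depth-≤(k−1) tuples, so N_k = 2 + N_{k-1} + N_{k-1}^2.
N_0 = 2
Explicitly: e, b.
So |H| = 2.
A ground atom is a predicate applied to a tuple of terms from H, so the count is the sum over predicates of |H|^arity:
  Reach: 2^2 = 4;  Path: 2;  Edge: 2^3 = 8
Total ground atoms: 4 + 2 + 8 = 14.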